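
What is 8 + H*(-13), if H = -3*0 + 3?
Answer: -31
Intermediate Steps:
H = 3 (H = 0 + 3 = 3)
8 + H*(-13) = 8 + 3*(-13) = 8 - 39 = -31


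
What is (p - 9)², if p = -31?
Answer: 1600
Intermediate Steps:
(p - 9)² = (-31 - 9)² = (-40)² = 1600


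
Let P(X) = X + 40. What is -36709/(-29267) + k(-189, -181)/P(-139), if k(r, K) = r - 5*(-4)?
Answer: 8580314/2897433 ≈ 2.9613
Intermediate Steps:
P(X) = 40 + X
k(r, K) = 20 + r (k(r, K) = r + 20 = 20 + r)
-36709/(-29267) + k(-189, -181)/P(-139) = -36709/(-29267) + (20 - 189)/(40 - 139) = -36709*(-1/29267) - 169/(-99) = 36709/29267 - 169*(-1/99) = 36709/29267 + 169/99 = 8580314/2897433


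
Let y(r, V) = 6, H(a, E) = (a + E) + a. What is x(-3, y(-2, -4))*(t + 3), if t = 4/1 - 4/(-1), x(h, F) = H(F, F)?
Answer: 198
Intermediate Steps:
H(a, E) = E + 2*a (H(a, E) = (E + a) + a = E + 2*a)
x(h, F) = 3*F (x(h, F) = F + 2*F = 3*F)
t = 8 (t = 4*1 - 4*(-1) = 4 + 4 = 8)
x(-3, y(-2, -4))*(t + 3) = (3*6)*(8 + 3) = 18*11 = 198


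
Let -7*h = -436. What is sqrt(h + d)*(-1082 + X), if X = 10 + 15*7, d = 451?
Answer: -967*sqrt(25151)/7 ≈ -21908.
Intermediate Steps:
h = 436/7 (h = -1/7*(-436) = 436/7 ≈ 62.286)
X = 115 (X = 10 + 105 = 115)
sqrt(h + d)*(-1082 + X) = sqrt(436/7 + 451)*(-1082 + 115) = sqrt(3593/7)*(-967) = (sqrt(25151)/7)*(-967) = -967*sqrt(25151)/7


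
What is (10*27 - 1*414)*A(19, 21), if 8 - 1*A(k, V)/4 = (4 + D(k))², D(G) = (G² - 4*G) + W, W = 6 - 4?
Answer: 48771648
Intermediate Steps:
W = 2
D(G) = 2 + G² - 4*G (D(G) = (G² - 4*G) + 2 = 2 + G² - 4*G)
A(k, V) = 32 - 4*(6 + k² - 4*k)² (A(k, V) = 32 - 4*(4 + (2 + k² - 4*k))² = 32 - 4*(6 + k² - 4*k)²)
(10*27 - 1*414)*A(19, 21) = (10*27 - 1*414)*(32 - 4*(6 + 19² - 4*19)²) = (270 - 414)*(32 - 4*(6 + 361 - 76)²) = -144*(32 - 4*291²) = -144*(32 - 4*84681) = -144*(32 - 338724) = -144*(-338692) = 48771648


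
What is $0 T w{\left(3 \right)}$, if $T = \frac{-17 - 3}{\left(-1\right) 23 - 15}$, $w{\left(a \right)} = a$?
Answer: $0$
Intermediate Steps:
$T = \frac{10}{19}$ ($T = - \frac{20}{-23 - 15} = - \frac{20}{-38} = \left(-20\right) \left(- \frac{1}{38}\right) = \frac{10}{19} \approx 0.52632$)
$0 T w{\left(3 \right)} = 0 \cdot \frac{10}{19} \cdot 3 = 0 \cdot 3 = 0$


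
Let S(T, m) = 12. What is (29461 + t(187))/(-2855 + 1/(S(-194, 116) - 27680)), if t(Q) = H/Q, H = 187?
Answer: -815154616/78992141 ≈ -10.319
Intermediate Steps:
t(Q) = 187/Q
(29461 + t(187))/(-2855 + 1/(S(-194, 116) - 27680)) = (29461 + 187/187)/(-2855 + 1/(12 - 27680)) = (29461 + 187*(1/187))/(-2855 + 1/(-27668)) = (29461 + 1)/(-2855 - 1/27668) = 29462/(-78992141/27668) = 29462*(-27668/78992141) = -815154616/78992141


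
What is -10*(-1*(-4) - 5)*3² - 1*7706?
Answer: -7616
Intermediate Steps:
-10*(-1*(-4) - 5)*3² - 1*7706 = -10*(4 - 5)*9 - 7706 = -10*(-1)*9 - 7706 = 10*9 - 7706 = 90 - 7706 = -7616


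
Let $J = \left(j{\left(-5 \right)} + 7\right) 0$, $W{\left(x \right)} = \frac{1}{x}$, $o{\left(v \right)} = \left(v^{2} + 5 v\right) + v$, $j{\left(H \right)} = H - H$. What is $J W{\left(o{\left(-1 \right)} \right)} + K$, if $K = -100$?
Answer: $-100$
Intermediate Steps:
$j{\left(H \right)} = 0$
$o{\left(v \right)} = v^{2} + 6 v$
$J = 0$ ($J = \left(0 + 7\right) 0 = 7 \cdot 0 = 0$)
$J W{\left(o{\left(-1 \right)} \right)} + K = \frac{0}{\left(-1\right) \left(6 - 1\right)} - 100 = \frac{0}{\left(-1\right) 5} - 100 = \frac{0}{-5} - 100 = 0 \left(- \frac{1}{5}\right) - 100 = 0 - 100 = -100$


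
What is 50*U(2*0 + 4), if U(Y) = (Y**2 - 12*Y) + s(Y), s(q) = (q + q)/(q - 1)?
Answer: -4400/3 ≈ -1466.7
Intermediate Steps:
s(q) = 2*q/(-1 + q) (s(q) = (2*q)/(-1 + q) = 2*q/(-1 + q))
U(Y) = Y**2 - 12*Y + 2*Y/(-1 + Y) (U(Y) = (Y**2 - 12*Y) + 2*Y/(-1 + Y) = Y**2 - 12*Y + 2*Y/(-1 + Y))
50*U(2*0 + 4) = 50*((2*0 + 4)*(2 + (-1 + (2*0 + 4))*(-12 + (2*0 + 4)))/(-1 + (2*0 + 4))) = 50*((0 + 4)*(2 + (-1 + (0 + 4))*(-12 + (0 + 4)))/(-1 + (0 + 4))) = 50*(4*(2 + (-1 + 4)*(-12 + 4))/(-1 + 4)) = 50*(4*(2 + 3*(-8))/3) = 50*(4*(1/3)*(2 - 24)) = 50*(4*(1/3)*(-22)) = 50*(-88/3) = -4400/3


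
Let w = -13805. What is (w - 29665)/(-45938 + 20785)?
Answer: 43470/25153 ≈ 1.7282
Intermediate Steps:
(w - 29665)/(-45938 + 20785) = (-13805 - 29665)/(-45938 + 20785) = -43470/(-25153) = -43470*(-1/25153) = 43470/25153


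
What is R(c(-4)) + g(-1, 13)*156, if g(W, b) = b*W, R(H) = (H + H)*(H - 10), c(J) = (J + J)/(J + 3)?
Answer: -2060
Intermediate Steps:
c(J) = 2*J/(3 + J) (c(J) = (2*J)/(3 + J) = 2*J/(3 + J))
R(H) = 2*H*(-10 + H) (R(H) = (2*H)*(-10 + H) = 2*H*(-10 + H))
g(W, b) = W*b
R(c(-4)) + g(-1, 13)*156 = 2*(2*(-4)/(3 - 4))*(-10 + 2*(-4)/(3 - 4)) - 1*13*156 = 2*(2*(-4)/(-1))*(-10 + 2*(-4)/(-1)) - 13*156 = 2*(2*(-4)*(-1))*(-10 + 2*(-4)*(-1)) - 2028 = 2*8*(-10 + 8) - 2028 = 2*8*(-2) - 2028 = -32 - 2028 = -2060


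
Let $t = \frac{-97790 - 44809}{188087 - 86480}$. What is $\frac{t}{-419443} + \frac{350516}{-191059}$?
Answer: $- \frac{452678319287775}{246746010861823} \approx -1.8346$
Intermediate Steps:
$t = - \frac{47533}{33869}$ ($t = - \frac{142599}{101607} = \left(-142599\right) \frac{1}{101607} = - \frac{47533}{33869} \approx -1.4034$)
$\frac{t}{-419443} + \frac{350516}{-191059} = - \frac{47533}{33869 \left(-419443\right)} + \frac{350516}{-191059} = \left(- \frac{47533}{33869}\right) \left(- \frac{1}{419443}\right) + 350516 \left(- \frac{1}{191059}\right) = \frac{47533}{14206114967} - \frac{350516}{191059} = - \frac{452678319287775}{246746010861823}$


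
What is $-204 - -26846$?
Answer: $26642$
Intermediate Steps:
$-204 - -26846 = -204 + 26846 = 26642$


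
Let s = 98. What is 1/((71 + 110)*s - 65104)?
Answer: -1/47366 ≈ -2.1112e-5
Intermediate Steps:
1/((71 + 110)*s - 65104) = 1/((71 + 110)*98 - 65104) = 1/(181*98 - 65104) = 1/(17738 - 65104) = 1/(-47366) = -1/47366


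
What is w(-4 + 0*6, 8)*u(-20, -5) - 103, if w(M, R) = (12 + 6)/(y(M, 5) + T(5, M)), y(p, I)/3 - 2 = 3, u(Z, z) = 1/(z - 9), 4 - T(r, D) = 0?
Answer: -13708/133 ≈ -103.07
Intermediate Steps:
T(r, D) = 4 (T(r, D) = 4 - 1*0 = 4 + 0 = 4)
u(Z, z) = 1/(-9 + z)
y(p, I) = 15 (y(p, I) = 6 + 3*3 = 6 + 9 = 15)
w(M, R) = 18/19 (w(M, R) = (12 + 6)/(15 + 4) = 18/19)
w(-4 + 0*6, 8)*u(-20, -5) - 103 = 18/(19*(-9 - 5)) - 103 = (18/19)/(-14) - 103 = (18/19)*(-1/14) - 103 = -9/133 - 103 = -13708/133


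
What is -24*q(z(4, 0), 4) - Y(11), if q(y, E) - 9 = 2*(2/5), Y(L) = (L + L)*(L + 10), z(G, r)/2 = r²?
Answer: -3486/5 ≈ -697.20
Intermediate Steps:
z(G, r) = 2*r²
Y(L) = 2*L*(10 + L) (Y(L) = (2*L)*(10 + L) = 2*L*(10 + L))
q(y, E) = 49/5 (q(y, E) = 9 + 2*(2/5) = 9 + 2*(2*(⅕)) = 9 + 2*(⅖) = 9 + ⅘ = 49/5)
-24*q(z(4, 0), 4) - Y(11) = -24*49/5 - 2*11*(10 + 11) = -1176/5 - 2*11*21 = -1176/5 - 1*462 = -1176/5 - 462 = -3486/5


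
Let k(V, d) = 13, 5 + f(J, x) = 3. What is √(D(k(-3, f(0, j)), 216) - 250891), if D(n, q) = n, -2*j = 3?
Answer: I*√250878 ≈ 500.88*I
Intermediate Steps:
j = -3/2 (j = -½*3 = -3/2 ≈ -1.5000)
f(J, x) = -2 (f(J, x) = -5 + 3 = -2)
√(D(k(-3, f(0, j)), 216) - 250891) = √(13 - 250891) = √(-250878) = I*√250878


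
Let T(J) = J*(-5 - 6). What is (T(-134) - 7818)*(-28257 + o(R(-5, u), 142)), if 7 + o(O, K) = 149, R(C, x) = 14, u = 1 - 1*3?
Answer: 178361560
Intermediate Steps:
u = -2 (u = 1 - 3 = -2)
o(O, K) = 142 (o(O, K) = -7 + 149 = 142)
T(J) = -11*J (T(J) = J*(-11) = -11*J)
(T(-134) - 7818)*(-28257 + o(R(-5, u), 142)) = (-11*(-134) - 7818)*(-28257 + 142) = (1474 - 7818)*(-28115) = -6344*(-28115) = 178361560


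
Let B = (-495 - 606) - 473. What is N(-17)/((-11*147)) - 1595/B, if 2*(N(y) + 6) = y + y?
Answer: 2615317/2545158 ≈ 1.0276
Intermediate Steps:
N(y) = -6 + y (N(y) = -6 + (y + y)/2 = -6 + (2*y)/2 = -6 + y)
B = -1574 (B = -1101 - 473 = -1574)
N(-17)/((-11*147)) - 1595/B = (-6 - 17)/((-11*147)) - 1595/(-1574) = -23/(-1617) - 1595*(-1/1574) = -23*(-1/1617) + 1595/1574 = 23/1617 + 1595/1574 = 2615317/2545158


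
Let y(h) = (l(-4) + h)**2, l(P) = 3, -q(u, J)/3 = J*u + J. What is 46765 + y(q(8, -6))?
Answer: 73990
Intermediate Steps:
q(u, J) = -3*J - 3*J*u (q(u, J) = -3*(J*u + J) = -3*(J + J*u) = -3*J - 3*J*u)
y(h) = (3 + h)**2
46765 + y(q(8, -6)) = 46765 + (3 - 3*(-6)*(1 + 8))**2 = 46765 + (3 - 3*(-6)*9)**2 = 46765 + (3 + 162)**2 = 46765 + 165**2 = 46765 + 27225 = 73990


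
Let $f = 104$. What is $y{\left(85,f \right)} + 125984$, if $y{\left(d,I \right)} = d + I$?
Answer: $126173$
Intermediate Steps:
$y{\left(d,I \right)} = I + d$
$y{\left(85,f \right)} + 125984 = \left(104 + 85\right) + 125984 = 189 + 125984 = 126173$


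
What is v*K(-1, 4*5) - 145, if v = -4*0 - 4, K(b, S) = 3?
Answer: -157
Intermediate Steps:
v = -4 (v = 0 - 4 = -4)
v*K(-1, 4*5) - 145 = -4*3 - 145 = -12 - 145 = -157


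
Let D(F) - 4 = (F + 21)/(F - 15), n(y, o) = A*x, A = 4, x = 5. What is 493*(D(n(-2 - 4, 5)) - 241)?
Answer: -563992/5 ≈ -1.1280e+5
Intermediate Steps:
n(y, o) = 20 (n(y, o) = 4*5 = 20)
D(F) = 4 + (21 + F)/(-15 + F) (D(F) = 4 + (F + 21)/(F - 15) = 4 + (21 + F)/(-15 + F))
493*(D(n(-2 - 4, 5)) - 241) = 493*((-39 + 5*20)/(-15 + 20) - 241) = 493*((-39 + 100)/5 - 241) = 493*((⅕)*61 - 241) = 493*(61/5 - 241) = 493*(-1144/5) = -563992/5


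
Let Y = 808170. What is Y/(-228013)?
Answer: -808170/228013 ≈ -3.5444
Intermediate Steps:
Y/(-228013) = 808170/(-228013) = 808170*(-1/228013) = -808170/228013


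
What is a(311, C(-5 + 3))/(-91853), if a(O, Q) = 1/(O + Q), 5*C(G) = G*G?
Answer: -5/143198827 ≈ -3.4916e-8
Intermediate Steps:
C(G) = G**2/5 (C(G) = (G*G)/5 = G**2/5)
a(311, C(-5 + 3))/(-91853) = 1/((311 + (-5 + 3)**2/5)*(-91853)) = -1/91853/(311 + (1/5)*(-2)**2) = -1/91853/(311 + (1/5)*4) = -1/91853/(311 + 4/5) = -1/91853/(1559/5) = (5/1559)*(-1/91853) = -5/143198827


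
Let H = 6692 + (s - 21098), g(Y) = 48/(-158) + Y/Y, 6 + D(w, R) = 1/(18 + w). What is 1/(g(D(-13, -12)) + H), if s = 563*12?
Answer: -79/604295 ≈ -0.00013073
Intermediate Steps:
s = 6756
D(w, R) = -6 + 1/(18 + w)
g(Y) = 55/79 (g(Y) = 48*(-1/158) + 1 = -24/79 + 1 = 55/79)
H = -7650 (H = 6692 + (6756 - 21098) = 6692 - 14342 = -7650)
1/(g(D(-13, -12)) + H) = 1/(55/79 - 7650) = 1/(-604295/79) = -79/604295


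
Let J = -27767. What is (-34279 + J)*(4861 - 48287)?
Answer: 2694409596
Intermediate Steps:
(-34279 + J)*(4861 - 48287) = (-34279 - 27767)*(4861 - 48287) = -62046*(-43426) = 2694409596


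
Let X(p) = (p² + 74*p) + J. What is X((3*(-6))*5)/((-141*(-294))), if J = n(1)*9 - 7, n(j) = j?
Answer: 103/2961 ≈ 0.034786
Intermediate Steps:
J = 2 (J = 1*9 - 7 = 9 - 7 = 2)
X(p) = 2 + p² + 74*p (X(p) = (p² + 74*p) + 2 = 2 + p² + 74*p)
X((3*(-6))*5)/((-141*(-294))) = (2 + ((3*(-6))*5)² + 74*((3*(-6))*5))/((-141*(-294))) = (2 + (-18*5)² + 74*(-18*5))/41454 = (2 + (-90)² + 74*(-90))*(1/41454) = (2 + 8100 - 6660)*(1/41454) = 1442*(1/41454) = 103/2961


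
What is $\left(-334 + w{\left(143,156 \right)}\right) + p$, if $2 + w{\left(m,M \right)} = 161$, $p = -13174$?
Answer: $-13349$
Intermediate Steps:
$w{\left(m,M \right)} = 159$ ($w{\left(m,M \right)} = -2 + 161 = 159$)
$\left(-334 + w{\left(143,156 \right)}\right) + p = \left(-334 + 159\right) - 13174 = -175 - 13174 = -13349$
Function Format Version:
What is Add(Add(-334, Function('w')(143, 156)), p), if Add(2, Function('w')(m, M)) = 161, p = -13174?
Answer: -13349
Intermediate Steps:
Function('w')(m, M) = 159 (Function('w')(m, M) = Add(-2, 161) = 159)
Add(Add(-334, Function('w')(143, 156)), p) = Add(Add(-334, 159), -13174) = Add(-175, -13174) = -13349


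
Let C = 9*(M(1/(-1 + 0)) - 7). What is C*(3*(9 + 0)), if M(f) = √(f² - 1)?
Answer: -1701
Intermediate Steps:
M(f) = √(-1 + f²)
C = -63 (C = 9*(√(-1 + (1/(-1 + 0))²) - 7) = 9*(√(-1 + (1/(-1))²) - 7) = 9*(√(-1 + (-1)²) - 7) = 9*(√(-1 + 1) - 7) = 9*(√0 - 7) = 9*(0 - 7) = 9*(-7) = -63)
C*(3*(9 + 0)) = -189*(9 + 0) = -189*9 = -63*27 = -1701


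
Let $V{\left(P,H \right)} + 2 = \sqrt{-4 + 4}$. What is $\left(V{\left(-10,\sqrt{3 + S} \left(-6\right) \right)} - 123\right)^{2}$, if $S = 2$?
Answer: $15625$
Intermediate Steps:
$V{\left(P,H \right)} = -2$ ($V{\left(P,H \right)} = -2 + \sqrt{-4 + 4} = -2 + \sqrt{0} = -2 + 0 = -2$)
$\left(V{\left(-10,\sqrt{3 + S} \left(-6\right) \right)} - 123\right)^{2} = \left(-2 - 123\right)^{2} = \left(-125\right)^{2} = 15625$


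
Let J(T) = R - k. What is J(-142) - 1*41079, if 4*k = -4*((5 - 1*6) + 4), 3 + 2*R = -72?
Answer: -82227/2 ≈ -41114.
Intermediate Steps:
R = -75/2 (R = -3/2 + (½)*(-72) = -3/2 - 36 = -75/2 ≈ -37.500)
k = -3 (k = (-4*((5 - 1*6) + 4))/4 = (-4*((5 - 6) + 4))/4 = (-4*(-1 + 4))/4 = (-4*3)/4 = (¼)*(-12) = -3)
J(T) = -69/2 (J(T) = -75/2 - 1*(-3) = -75/2 + 3 = -69/2)
J(-142) - 1*41079 = -69/2 - 1*41079 = -69/2 - 41079 = -82227/2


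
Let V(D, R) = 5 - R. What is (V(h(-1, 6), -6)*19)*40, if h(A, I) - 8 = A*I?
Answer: 8360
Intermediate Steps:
h(A, I) = 8 + A*I
(V(h(-1, 6), -6)*19)*40 = ((5 - 1*(-6))*19)*40 = ((5 + 6)*19)*40 = (11*19)*40 = 209*40 = 8360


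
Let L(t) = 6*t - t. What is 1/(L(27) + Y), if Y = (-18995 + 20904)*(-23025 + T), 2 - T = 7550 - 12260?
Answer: -1/34959382 ≈ -2.8605e-8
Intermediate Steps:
T = 4712 (T = 2 - (7550 - 12260) = 2 - 1*(-4710) = 2 + 4710 = 4712)
Y = -34959517 (Y = (-18995 + 20904)*(-23025 + 4712) = 1909*(-18313) = -34959517)
L(t) = 5*t
1/(L(27) + Y) = 1/(5*27 - 34959517) = 1/(135 - 34959517) = 1/(-34959382) = -1/34959382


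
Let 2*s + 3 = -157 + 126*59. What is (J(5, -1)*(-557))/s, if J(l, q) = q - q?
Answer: 0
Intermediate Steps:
J(l, q) = 0
s = 3637 (s = -3/2 + (-157 + 126*59)/2 = -3/2 + (-157 + 7434)/2 = -3/2 + (1/2)*7277 = -3/2 + 7277/2 = 3637)
(J(5, -1)*(-557))/s = (0*(-557))/3637 = 0*(1/3637) = 0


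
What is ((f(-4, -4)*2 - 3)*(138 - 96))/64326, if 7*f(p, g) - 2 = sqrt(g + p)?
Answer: -17/10721 + 4*I*sqrt(2)/10721 ≈ -0.0015857 + 0.00052764*I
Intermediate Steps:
f(p, g) = 2/7 + sqrt(g + p)/7
((f(-4, -4)*2 - 3)*(138 - 96))/64326 = (((2/7 + sqrt(-4 - 4)/7)*2 - 3)*(138 - 96))/64326 = (((2/7 + sqrt(-8)/7)*2 - 3)*42)*(1/64326) = (((2/7 + (2*I*sqrt(2))/7)*2 - 3)*42)*(1/64326) = (((2/7 + 2*I*sqrt(2)/7)*2 - 3)*42)*(1/64326) = (((4/7 + 4*I*sqrt(2)/7) - 3)*42)*(1/64326) = ((-17/7 + 4*I*sqrt(2)/7)*42)*(1/64326) = (-102 + 24*I*sqrt(2))*(1/64326) = -17/10721 + 4*I*sqrt(2)/10721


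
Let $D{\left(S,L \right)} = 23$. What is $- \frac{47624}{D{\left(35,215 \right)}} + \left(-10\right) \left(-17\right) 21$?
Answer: $\frac{34486}{23} \approx 1499.4$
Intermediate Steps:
$- \frac{47624}{D{\left(35,215 \right)}} + \left(-10\right) \left(-17\right) 21 = - \frac{47624}{23} + \left(-10\right) \left(-17\right) 21 = \left(-47624\right) \frac{1}{23} + 170 \cdot 21 = - \frac{47624}{23} + 3570 = \frac{34486}{23}$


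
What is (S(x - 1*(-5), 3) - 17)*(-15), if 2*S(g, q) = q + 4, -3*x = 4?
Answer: 405/2 ≈ 202.50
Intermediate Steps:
x = -4/3 (x = -⅓*4 = -4/3 ≈ -1.3333)
S(g, q) = 2 + q/2 (S(g, q) = (q + 4)/2 = (4 + q)/2 = 2 + q/2)
(S(x - 1*(-5), 3) - 17)*(-15) = ((2 + (½)*3) - 17)*(-15) = ((2 + 3/2) - 17)*(-15) = (7/2 - 17)*(-15) = -27/2*(-15) = 405/2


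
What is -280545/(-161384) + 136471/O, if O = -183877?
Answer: 29561537101/29674805768 ≈ 0.99618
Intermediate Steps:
-280545/(-161384) + 136471/O = -280545/(-161384) + 136471/(-183877) = -280545*(-1/161384) + 136471*(-1/183877) = 280545/161384 - 136471/183877 = 29561537101/29674805768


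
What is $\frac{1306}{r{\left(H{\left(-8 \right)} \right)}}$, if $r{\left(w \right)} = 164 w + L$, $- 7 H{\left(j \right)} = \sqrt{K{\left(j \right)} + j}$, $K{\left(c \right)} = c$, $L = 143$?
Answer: $\frac{9151142}{1432337} + \frac{5997152 i}{1432337} \approx 6.389 + 4.187 i$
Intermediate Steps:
$H{\left(j \right)} = - \frac{\sqrt{2} \sqrt{j}}{7}$ ($H{\left(j \right)} = - \frac{\sqrt{j + j}}{7} = - \frac{\sqrt{2 j}}{7} = - \frac{\sqrt{2} \sqrt{j}}{7}$)
$r{\left(w \right)} = 143 + 164 w$ ($r{\left(w \right)} = 164 w + 143 = 143 + 164 w$)
$\frac{1306}{r{\left(H{\left(-8 \right)} \right)}} = \frac{1306}{143 + 164 \left(- \frac{\sqrt{2} \sqrt{-8}}{7}\right)} = \frac{1306}{143 + 164 \left(- \frac{\sqrt{2} \cdot 2 i \sqrt{2}}{7}\right)} = \frac{1306}{143 + 164 \left(- \frac{4 i}{7}\right)} = \frac{1306}{143 - \frac{656 i}{7}} = 1306 \frac{49 \left(143 + \frac{656 i}{7}\right)}{1432337} = \frac{63994 \left(143 + \frac{656 i}{7}\right)}{1432337}$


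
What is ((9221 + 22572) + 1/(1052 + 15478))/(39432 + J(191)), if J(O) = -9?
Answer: 525538291/651662190 ≈ 0.80646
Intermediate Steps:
((9221 + 22572) + 1/(1052 + 15478))/(39432 + J(191)) = ((9221 + 22572) + 1/(1052 + 15478))/(39432 - 9) = (31793 + 1/16530)/39423 = (31793 + 1/16530)*(1/39423) = (525538291/16530)*(1/39423) = 525538291/651662190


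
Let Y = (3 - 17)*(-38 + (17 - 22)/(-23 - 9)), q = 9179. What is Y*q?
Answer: 77810383/16 ≈ 4.8632e+6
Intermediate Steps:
Y = 8477/16 (Y = -14*(-38 - 5/(-32)) = -14*(-38 - 5*(-1/32)) = -14*(-38 + 5/32) = -14*(-1211/32) = 8477/16 ≈ 529.81)
Y*q = (8477/16)*9179 = 77810383/16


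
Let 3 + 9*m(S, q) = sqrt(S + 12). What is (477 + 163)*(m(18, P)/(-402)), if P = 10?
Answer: 320/603 - 320*sqrt(30)/1809 ≈ -0.43820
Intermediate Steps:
m(S, q) = -1/3 + sqrt(12 + S)/9 (m(S, q) = -1/3 + sqrt(S + 12)/9 = -1/3 + sqrt(12 + S)/9)
(477 + 163)*(m(18, P)/(-402)) = (477 + 163)*((-1/3 + sqrt(12 + 18)/9)/(-402)) = 640*((-1/3 + sqrt(30)/9)*(-1/402)) = 640*(1/1206 - sqrt(30)/3618) = 320/603 - 320*sqrt(30)/1809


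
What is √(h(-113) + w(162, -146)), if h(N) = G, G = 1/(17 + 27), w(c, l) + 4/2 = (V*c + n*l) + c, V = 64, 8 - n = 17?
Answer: √5731539/22 ≈ 108.82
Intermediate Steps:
n = -9 (n = 8 - 1*17 = 8 - 17 = -9)
w(c, l) = -2 - 9*l + 65*c (w(c, l) = -2 + ((64*c - 9*l) + c) = -2 + ((-9*l + 64*c) + c) = -2 + (-9*l + 65*c) = -2 - 9*l + 65*c)
G = 1/44 ≈ 0.022727
h(N) = 1/44
√(h(-113) + w(162, -146)) = √(1/44 + (-2 - 9*(-146) + 65*162)) = √(1/44 + (-2 + 1314 + 10530)) = √(1/44 + 11842) = √(521049/44) = √5731539/22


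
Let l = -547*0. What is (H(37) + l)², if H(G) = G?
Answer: 1369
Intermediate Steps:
l = 0
(H(37) + l)² = (37 + 0)² = 37² = 1369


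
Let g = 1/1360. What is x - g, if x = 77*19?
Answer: 1989679/1360 ≈ 1463.0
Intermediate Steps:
x = 1463
g = 1/1360 ≈ 0.00073529
x - g = 1463 - 1*1/1360 = 1463 - 1/1360 = 1989679/1360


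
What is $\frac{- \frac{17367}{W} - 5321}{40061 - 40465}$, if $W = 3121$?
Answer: $\frac{4156052}{315221} \approx 13.185$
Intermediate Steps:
$\frac{- \frac{17367}{W} - 5321}{40061 - 40465} = \frac{- \frac{17367}{3121} - 5321}{40061 - 40465} = \frac{\left(-17367\right) \frac{1}{3121} - 5321}{-404} = \left(- \frac{17367}{3121} - 5321\right) \left(- \frac{1}{404}\right) = \left(- \frac{16624208}{3121}\right) \left(- \frac{1}{404}\right) = \frac{4156052}{315221}$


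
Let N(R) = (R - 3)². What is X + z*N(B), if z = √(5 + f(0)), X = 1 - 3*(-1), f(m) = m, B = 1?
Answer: 4 + 4*√5 ≈ 12.944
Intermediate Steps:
N(R) = (-3 + R)²
X = 4 (X = 1 + 3 = 4)
z = √5 (z = √(5 + 0) = √5 ≈ 2.2361)
X + z*N(B) = 4 + √5*(-3 + 1)² = 4 + √5*(-2)² = 4 + √5*4 = 4 + 4*√5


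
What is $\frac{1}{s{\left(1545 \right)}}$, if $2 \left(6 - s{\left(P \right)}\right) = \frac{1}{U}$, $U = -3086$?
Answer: $\frac{6172}{37033} \approx 0.16666$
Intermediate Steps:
$s{\left(P \right)} = \frac{37033}{6172}$ ($s{\left(P \right)} = 6 - \frac{1}{2 \left(-3086\right)} = 6 - - \frac{1}{6172} = 6 + \frac{1}{6172} = \frac{37033}{6172}$)
$\frac{1}{s{\left(1545 \right)}} = \frac{1}{\frac{37033}{6172}} = \frac{6172}{37033}$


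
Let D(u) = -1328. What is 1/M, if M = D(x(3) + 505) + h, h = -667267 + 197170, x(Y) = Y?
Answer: -1/471425 ≈ -2.1212e-6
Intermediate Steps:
h = -470097
M = -471425 (M = -1328 - 470097 = -471425)
1/M = 1/(-471425) = -1/471425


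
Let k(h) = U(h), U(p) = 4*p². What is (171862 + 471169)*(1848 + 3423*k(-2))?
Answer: 36405843096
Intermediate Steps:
k(h) = 4*h²
(171862 + 471169)*(1848 + 3423*k(-2)) = (171862 + 471169)*(1848 + 3423*(4*(-2)²)) = 643031*(1848 + 3423*(4*4)) = 643031*(1848 + 3423*16) = 643031*(1848 + 54768) = 643031*56616 = 36405843096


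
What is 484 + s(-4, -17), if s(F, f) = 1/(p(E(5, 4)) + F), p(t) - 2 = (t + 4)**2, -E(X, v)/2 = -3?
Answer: 47433/98 ≈ 484.01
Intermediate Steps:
E(X, v) = 6 (E(X, v) = -2*(-3) = 6)
p(t) = 2 + (4 + t)**2 (p(t) = 2 + (t + 4)**2 = 2 + (4 + t)**2)
s(F, f) = 1/(102 + F) (s(F, f) = 1/((2 + (4 + 6)**2) + F) = 1/((2 + 10**2) + F) = 1/((2 + 100) + F) = 1/(102 + F))
484 + s(-4, -17) = 484 + 1/(102 - 4) = 484 + 1/98 = 47433/98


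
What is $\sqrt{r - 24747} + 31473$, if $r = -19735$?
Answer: $31473 + i \sqrt{44482} \approx 31473.0 + 210.91 i$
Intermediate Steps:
$\sqrt{r - 24747} + 31473 = \sqrt{-19735 - 24747} + 31473 = \sqrt{-44482} + 31473 = i \sqrt{44482} + 31473 = 31473 + i \sqrt{44482}$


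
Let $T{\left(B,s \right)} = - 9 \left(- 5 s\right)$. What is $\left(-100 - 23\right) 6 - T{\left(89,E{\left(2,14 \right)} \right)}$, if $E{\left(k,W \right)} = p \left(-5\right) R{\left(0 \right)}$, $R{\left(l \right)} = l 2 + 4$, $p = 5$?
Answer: $3762$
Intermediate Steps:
$R{\left(l \right)} = 4 + 2 l$ ($R{\left(l \right)} = 2 l + 4 = 4 + 2 l$)
$E{\left(k,W \right)} = -100$ ($E{\left(k,W \right)} = 5 \left(-5\right) \left(4 + 2 \cdot 0\right) = - 25 \left(4 + 0\right) = \left(-25\right) 4 = -100$)
$T{\left(B,s \right)} = 45 s$
$\left(-100 - 23\right) 6 - T{\left(89,E{\left(2,14 \right)} \right)} = \left(-100 - 23\right) 6 - 45 \left(-100\right) = \left(-123\right) 6 - -4500 = -738 + 4500 = 3762$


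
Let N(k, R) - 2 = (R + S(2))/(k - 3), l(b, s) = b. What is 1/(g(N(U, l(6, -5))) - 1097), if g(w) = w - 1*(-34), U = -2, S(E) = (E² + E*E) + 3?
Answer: -5/5322 ≈ -0.00093950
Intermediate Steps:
S(E) = 3 + 2*E² (S(E) = (E² + E²) + 3 = 2*E² + 3 = 3 + 2*E²)
N(k, R) = 2 + (11 + R)/(-3 + k) (N(k, R) = 2 + (R + (3 + 2*2²))/(k - 3) = 2 + (R + (3 + 2*4))/(-3 + k) = 2 + (R + (3 + 8))/(-3 + k) = 2 + (R + 11)/(-3 + k) = 2 + (11 + R)/(-3 + k))
g(w) = 34 + w (g(w) = w + 34 = 34 + w)
1/(g(N(U, l(6, -5))) - 1097) = 1/((34 + (5 + 6 + 2*(-2))/(-3 - 2)) - 1097) = 1/((34 + (5 + 6 - 4)/(-5)) - 1097) = 1/((34 - ⅕*7) - 1097) = 1/((34 - 7/5) - 1097) = 1/(163/5 - 1097) = 1/(-5322/5) = -5/5322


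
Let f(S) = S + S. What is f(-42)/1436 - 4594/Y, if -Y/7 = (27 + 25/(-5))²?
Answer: 789049/608146 ≈ 1.2975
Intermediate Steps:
f(S) = 2*S
Y = -3388 (Y = -7*(27 + 25/(-5))² = -7*(27 + 25*(-⅕))² = -7*(27 - 5)² = -7*22² = -7*484 = -3388)
f(-42)/1436 - 4594/Y = (2*(-42))/1436 - 4594/(-3388) = -84*1/1436 - 4594*(-1/3388) = -21/359 + 2297/1694 = 789049/608146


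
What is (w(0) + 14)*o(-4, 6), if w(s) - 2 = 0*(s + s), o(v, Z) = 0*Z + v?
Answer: -64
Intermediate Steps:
o(v, Z) = v (o(v, Z) = 0 + v = v)
w(s) = 2 (w(s) = 2 + 0*(s + s) = 2 + 0*(2*s) = 2 + 0 = 2)
(w(0) + 14)*o(-4, 6) = (2 + 14)*(-4) = 16*(-4) = -64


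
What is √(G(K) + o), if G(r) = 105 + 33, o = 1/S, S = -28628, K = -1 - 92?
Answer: √28274895091/14314 ≈ 11.747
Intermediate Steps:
K = -93
o = -1/28628 (o = 1/(-28628) = -1/28628 ≈ -3.4931e-5)
G(r) = 138
√(G(K) + o) = √(138 - 1/28628) = √(3950663/28628) = √28274895091/14314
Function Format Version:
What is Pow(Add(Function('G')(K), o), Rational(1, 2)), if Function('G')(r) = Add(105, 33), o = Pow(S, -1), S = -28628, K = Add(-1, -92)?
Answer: Mul(Rational(1, 14314), Pow(28274895091, Rational(1, 2))) ≈ 11.747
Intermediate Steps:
K = -93
o = Rational(-1, 28628) (o = Pow(-28628, -1) = Rational(-1, 28628) ≈ -3.4931e-5)
Function('G')(r) = 138
Pow(Add(Function('G')(K), o), Rational(1, 2)) = Pow(Add(138, Rational(-1, 28628)), Rational(1, 2)) = Pow(Rational(3950663, 28628), Rational(1, 2)) = Mul(Rational(1, 14314), Pow(28274895091, Rational(1, 2)))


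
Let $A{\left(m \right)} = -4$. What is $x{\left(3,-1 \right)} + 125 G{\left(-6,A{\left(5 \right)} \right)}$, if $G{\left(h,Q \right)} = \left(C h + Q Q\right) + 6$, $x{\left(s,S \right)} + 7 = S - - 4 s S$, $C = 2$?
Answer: $1230$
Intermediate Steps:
$x{\left(s,S \right)} = -7 + S + 4 S s$ ($x{\left(s,S \right)} = -7 - \left(- S + - 4 s S\right) = -7 + \left(S - - 4 S s\right) = -7 + \left(S + 4 S s\right) = -7 + S + 4 S s$)
$G{\left(h,Q \right)} = 6 + Q^{2} + 2 h$ ($G{\left(h,Q \right)} = \left(2 h + Q Q\right) + 6 = \left(2 h + Q^{2}\right) + 6 = \left(Q^{2} + 2 h\right) + 6 = 6 + Q^{2} + 2 h$)
$x{\left(3,-1 \right)} + 125 G{\left(-6,A{\left(5 \right)} \right)} = \left(-7 - 1 + 4 \left(-1\right) 3\right) + 125 \left(6 + \left(-4\right)^{2} + 2 \left(-6\right)\right) = \left(-7 - 1 - 12\right) + 125 \left(6 + 16 - 12\right) = -20 + 125 \cdot 10 = -20 + 1250 = 1230$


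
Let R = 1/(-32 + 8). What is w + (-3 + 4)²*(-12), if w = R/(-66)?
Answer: -19007/1584 ≈ -11.999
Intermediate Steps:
R = -1/24 (R = 1/(-24) = -1/24 ≈ -0.041667)
w = 1/1584 (w = -1/24/(-66) = -1/24*(-1/66) = 1/1584 ≈ 0.00063131)
w + (-3 + 4)²*(-12) = 1/1584 + (-3 + 4)²*(-12) = 1/1584 + 1²*(-12) = 1/1584 + 1*(-12) = 1/1584 - 12 = -19007/1584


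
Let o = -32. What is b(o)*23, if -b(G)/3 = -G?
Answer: -2208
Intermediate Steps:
b(G) = 3*G (b(G) = -(-3)*G = 3*G)
b(o)*23 = (3*(-32))*23 = -96*23 = -2208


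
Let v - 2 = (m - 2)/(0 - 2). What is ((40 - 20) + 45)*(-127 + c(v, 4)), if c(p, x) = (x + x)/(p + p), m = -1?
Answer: -57265/7 ≈ -8180.7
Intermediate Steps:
v = 7/2 (v = 2 + (-1 - 2)/(0 - 2) = 2 - 3/(-2) = 2 - 3*(-1/2) = 2 + 3/2 = 7/2 ≈ 3.5000)
c(p, x) = x/p (c(p, x) = (2*x)/((2*p)) = (2*x)*(1/(2*p)) = x/p)
((40 - 20) + 45)*(-127 + c(v, 4)) = ((40 - 20) + 45)*(-127 + 4/(7/2)) = (20 + 45)*(-127 + 4*(2/7)) = 65*(-127 + 8/7) = 65*(-881/7) = -57265/7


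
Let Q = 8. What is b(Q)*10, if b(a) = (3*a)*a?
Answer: 1920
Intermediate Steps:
b(a) = 3*a²
b(Q)*10 = (3*8²)*10 = (3*64)*10 = 192*10 = 1920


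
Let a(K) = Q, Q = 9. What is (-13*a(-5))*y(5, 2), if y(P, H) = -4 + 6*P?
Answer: -3042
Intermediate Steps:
a(K) = 9
(-13*a(-5))*y(5, 2) = (-13*9)*(-4 + 6*5) = -117*(-4 + 30) = -117*26 = -3042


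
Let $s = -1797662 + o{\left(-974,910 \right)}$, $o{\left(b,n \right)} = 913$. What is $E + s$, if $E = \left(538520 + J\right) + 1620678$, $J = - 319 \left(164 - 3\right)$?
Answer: $311090$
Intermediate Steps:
$J = -51359$ ($J = \left(-319\right) 161 = -51359$)
$s = -1796749$ ($s = -1797662 + 913 = -1796749$)
$E = 2107839$ ($E = \left(538520 - 51359\right) + 1620678 = 487161 + 1620678 = 2107839$)
$E + s = 2107839 - 1796749 = 311090$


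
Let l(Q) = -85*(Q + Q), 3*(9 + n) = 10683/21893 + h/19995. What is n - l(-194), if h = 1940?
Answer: -8664520223668/262650321 ≈ -32989.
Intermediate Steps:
n = -2312637088/262650321 (n = -9 + (10683/21893 + 1940/19995)/3 = -9 + (10683*(1/21893) + 1940*(1/19995))/3 = -9 + (10683/21893 + 388/3999)/3 = -9 + (⅓)*(51215801/87550107) = -9 + 51215801/262650321 = -2312637088/262650321 ≈ -8.8050)
l(Q) = -170*Q
n - l(-194) = -2312637088/262650321 - (-170)*(-194) = -2312637088/262650321 - 1*32980 = -2312637088/262650321 - 32980 = -8664520223668/262650321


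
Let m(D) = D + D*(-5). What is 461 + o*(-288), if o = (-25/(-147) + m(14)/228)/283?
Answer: 121481309/263473 ≈ 461.08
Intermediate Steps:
m(D) = -4*D (m(D) = D - 5*D = -4*D)
o = -211/790419 (o = (-25/(-147) - 4*14/228)/283 = (-25*(-1/147) - 56*1/228)*(1/283) = (25/147 - 14/57)*(1/283) = -211/2793*1/283 = -211/790419 ≈ -0.00026695)
461 + o*(-288) = 461 - 211/790419*(-288) = 461 + 20256/263473 = 121481309/263473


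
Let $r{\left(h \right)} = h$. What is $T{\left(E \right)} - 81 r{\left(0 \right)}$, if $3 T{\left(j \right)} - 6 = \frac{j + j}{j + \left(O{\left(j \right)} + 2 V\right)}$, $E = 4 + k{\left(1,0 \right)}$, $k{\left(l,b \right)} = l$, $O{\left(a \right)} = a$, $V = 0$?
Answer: $\frac{7}{3} \approx 2.3333$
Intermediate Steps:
$E = 5$ ($E = 4 + 1 = 5$)
$T{\left(j \right)} = \frac{7}{3}$ ($T{\left(j \right)} = 2 + \frac{\left(j + j\right) \frac{1}{j + \left(j + 2 \cdot 0\right)}}{3} = 2 + \frac{2 j \frac{1}{j + \left(j + 0\right)}}{3} = 2 + \frac{2 j \frac{1}{j + j}}{3} = 2 + \frac{2 j \frac{1}{2 j}}{3} = 2 + \frac{1}{3} \cdot 1 = 2 + \frac{1}{3} = \frac{7}{3}$)
$T{\left(E \right)} - 81 r{\left(0 \right)} = \frac{7}{3} - 0 = \frac{7}{3} + 0 = \frac{7}{3}$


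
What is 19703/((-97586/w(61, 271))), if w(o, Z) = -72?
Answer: 709308/48793 ≈ 14.537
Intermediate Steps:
19703/((-97586/w(61, 271))) = 19703/((-97586/(-72))) = 19703/((-97586*(-1/72))) = 19703/(48793/36) = 19703*(36/48793) = 709308/48793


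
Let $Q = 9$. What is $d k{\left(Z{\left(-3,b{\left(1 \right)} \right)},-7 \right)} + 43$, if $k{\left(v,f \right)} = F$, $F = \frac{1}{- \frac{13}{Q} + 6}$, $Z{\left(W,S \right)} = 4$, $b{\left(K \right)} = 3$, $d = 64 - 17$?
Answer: $\frac{2186}{41} \approx 53.317$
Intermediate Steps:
$d = 47$
$F = \frac{9}{41}$ ($F = \frac{1}{- \frac{13}{9} + 6} = \frac{1}{\frac{41}{9}} = \frac{9}{41} \approx 0.21951$)
$k{\left(v,f \right)} = \frac{9}{41}$
$d k{\left(Z{\left(-3,b{\left(1 \right)} \right)},-7 \right)} + 43 = 47 \cdot \frac{9}{41} + 43 = \frac{423}{41} + 43 = \frac{2186}{41}$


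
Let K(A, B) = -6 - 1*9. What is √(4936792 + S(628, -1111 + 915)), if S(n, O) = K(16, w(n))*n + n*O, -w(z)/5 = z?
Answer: 2*√1201071 ≈ 2191.9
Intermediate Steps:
w(z) = -5*z
K(A, B) = -15 (K(A, B) = -6 - 9 = -15)
S(n, O) = -15*n + O*n (S(n, O) = -15*n + n*O = -15*n + O*n)
√(4936792 + S(628, -1111 + 915)) = √(4936792 + 628*(-15 + (-1111 + 915))) = √(4936792 + 628*(-15 - 196)) = √(4936792 + 628*(-211)) = √(4936792 - 132508) = √4804284 = 2*√1201071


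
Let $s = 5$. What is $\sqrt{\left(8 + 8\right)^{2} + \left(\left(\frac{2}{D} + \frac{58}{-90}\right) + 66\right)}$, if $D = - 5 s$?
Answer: $\frac{\sqrt{72287}}{15} \approx 17.924$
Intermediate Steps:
$D = -25$ ($D = \left(-5\right) 5 = -25$)
$\sqrt{\left(8 + 8\right)^{2} + \left(\left(\frac{2}{D} + \frac{58}{-90}\right) + 66\right)} = \sqrt{\left(8 + 8\right)^{2} + \left(\left(\frac{2}{-25} + \frac{58}{-90}\right) + 66\right)} = \sqrt{16^{2} + \left(\left(2 \left(- \frac{1}{25}\right) + 58 \left(- \frac{1}{90}\right)\right) + 66\right)} = \sqrt{256 + \left(\left(- \frac{2}{25} - \frac{29}{45}\right) + 66\right)} = \sqrt{256 + \left(- \frac{163}{225} + 66\right)} = \sqrt{256 + \frac{14687}{225}} = \sqrt{\frac{72287}{225}} = \frac{\sqrt{72287}}{15}$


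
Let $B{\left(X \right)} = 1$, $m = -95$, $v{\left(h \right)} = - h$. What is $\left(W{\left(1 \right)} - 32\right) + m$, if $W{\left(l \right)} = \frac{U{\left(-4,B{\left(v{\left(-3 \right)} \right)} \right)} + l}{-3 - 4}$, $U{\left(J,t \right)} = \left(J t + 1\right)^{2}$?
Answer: $- \frac{899}{7} \approx -128.43$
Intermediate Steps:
$U{\left(J,t \right)} = \left(1 + J t\right)^{2}$
$W{\left(l \right)} = - \frac{9}{7} - \frac{l}{7}$ ($W{\left(l \right)} = \frac{\left(1 - 4\right)^{2} + l}{-3 - 4} = \frac{\left(1 - 4\right)^{2} + l}{-7} = \left(\left(-3\right)^{2} + l\right) \left(- \frac{1}{7}\right) = \left(9 + l\right) \left(- \frac{1}{7}\right) = - \frac{9}{7} - \frac{l}{7}$)
$\left(W{\left(1 \right)} - 32\right) + m = \left(\left(- \frac{9}{7} - \frac{1}{7}\right) - 32\right) - 95 = \left(- \frac{10}{7} - 32\right) - 95 = - \frac{234}{7} - 95 = - \frac{899}{7}$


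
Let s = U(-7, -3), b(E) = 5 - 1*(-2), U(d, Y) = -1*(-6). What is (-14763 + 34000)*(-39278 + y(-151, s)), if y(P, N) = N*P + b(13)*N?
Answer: -772211654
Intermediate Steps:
U(d, Y) = 6
b(E) = 7 (b(E) = 5 + 2 = 7)
s = 6
y(P, N) = 7*N + N*P (y(P, N) = N*P + 7*N = 7*N + N*P)
(-14763 + 34000)*(-39278 + y(-151, s)) = (-14763 + 34000)*(-39278 + 6*(7 - 151)) = 19237*(-39278 + 6*(-144)) = 19237*(-39278 - 864) = 19237*(-40142) = -772211654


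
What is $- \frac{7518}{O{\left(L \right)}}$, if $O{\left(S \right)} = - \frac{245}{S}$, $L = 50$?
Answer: $\frac{10740}{7} \approx 1534.3$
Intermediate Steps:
$- \frac{7518}{O{\left(L \right)}} = - \frac{7518}{\left(-245\right) \frac{1}{50}} = - \frac{7518}{- \frac{49}{10}} = \left(-7518\right) \left(- \frac{10}{49}\right) = \frac{10740}{7}$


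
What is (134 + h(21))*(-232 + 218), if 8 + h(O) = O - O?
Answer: -1764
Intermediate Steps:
h(O) = -8 (h(O) = -8 + (O - O) = -8 + 0 = -8)
(134 + h(21))*(-232 + 218) = (134 - 8)*(-232 + 218) = 126*(-14) = -1764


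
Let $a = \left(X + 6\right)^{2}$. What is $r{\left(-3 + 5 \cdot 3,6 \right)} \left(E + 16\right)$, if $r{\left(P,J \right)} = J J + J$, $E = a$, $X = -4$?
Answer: $840$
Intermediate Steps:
$a = 4$ ($a = \left(-4 + 6\right)^{2} = 2^{2} = 4$)
$E = 4$
$r{\left(P,J \right)} = J + J^{2}$ ($r{\left(P,J \right)} = J^{2} + J = J + J^{2}$)
$r{\left(-3 + 5 \cdot 3,6 \right)} \left(E + 16\right) = 6 \left(1 + 6\right) \left(4 + 16\right) = 6 \cdot 7 \cdot 20 = 42 \cdot 20 = 840$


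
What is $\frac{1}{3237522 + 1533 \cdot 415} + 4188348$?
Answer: $\frac{16224474849517}{3873717} \approx 4.1883 \cdot 10^{6}$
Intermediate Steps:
$\frac{1}{3237522 + 1533 \cdot 415} + 4188348 = \frac{1}{3237522 + 636195} + 4188348 = \frac{1}{3873717} + 4188348 = \frac{16224474849517}{3873717}$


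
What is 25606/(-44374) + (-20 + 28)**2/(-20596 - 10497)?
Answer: -399503647/689860391 ≈ -0.57911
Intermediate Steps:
25606/(-44374) + (-20 + 28)**2/(-20596 - 10497) = 25606*(-1/44374) + 8**2/(-31093) = -12803/22187 + 64*(-1/31093) = -12803/22187 - 64/31093 = -399503647/689860391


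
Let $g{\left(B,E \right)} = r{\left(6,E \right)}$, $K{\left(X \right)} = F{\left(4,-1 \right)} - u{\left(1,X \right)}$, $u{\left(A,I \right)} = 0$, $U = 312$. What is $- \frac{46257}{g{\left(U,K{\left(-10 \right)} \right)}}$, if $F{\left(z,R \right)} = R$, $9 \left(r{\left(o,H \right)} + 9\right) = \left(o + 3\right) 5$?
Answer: $\frac{46257}{4} \approx 11564.0$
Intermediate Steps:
$r{\left(o,H \right)} = - \frac{22}{3} + \frac{5 o}{9}$ ($r{\left(o,H \right)} = -9 + \frac{\left(o + 3\right) 5}{9} = -9 + \frac{\left(3 + o\right) 5}{9} = -9 + \frac{15 + 5 o}{9} = -9 + \left(\frac{5}{3} + \frac{5 o}{9}\right) = - \frac{22}{3} + \frac{5 o}{9}$)
$K{\left(X \right)} = -1$ ($K{\left(X \right)} = -1 - 0 = -1 + 0 = -1$)
$g{\left(B,E \right)} = -4$ ($g{\left(B,E \right)} = - \frac{22}{3} + \frac{5}{9} \cdot 6 = - \frac{22}{3} + \frac{10}{3} = -4$)
$- \frac{46257}{g{\left(U,K{\left(-10 \right)} \right)}} = - \frac{46257}{-4} = \left(-46257\right) \left(- \frac{1}{4}\right) = \frac{46257}{4}$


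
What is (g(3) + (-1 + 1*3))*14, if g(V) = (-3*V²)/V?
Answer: -98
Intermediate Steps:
g(V) = -3*V
(g(3) + (-1 + 1*3))*14 = (-3*3 + (-1 + 1*3))*14 = (-9 + (-1 + 3))*14 = (-9 + 2)*14 = -7*14 = -98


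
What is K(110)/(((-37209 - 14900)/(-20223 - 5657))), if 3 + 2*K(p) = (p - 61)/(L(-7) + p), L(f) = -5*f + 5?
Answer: -518894/781635 ≈ -0.66386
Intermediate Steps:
L(f) = 5 - 5*f
K(p) = -3/2 + (-61 + p)/(2*(40 + p)) (K(p) = -3/2 + ((p - 61)/((5 - 5*(-7)) + p))/2 = -3/2 + ((-61 + p)/((5 + 35) + p))/2 = -3/2 + ((-61 + p)/(40 + p))/2 = -3/2 + (-61 + p)/(2*(40 + p)))
K(110)/(((-37209 - 14900)/(-20223 - 5657))) = ((-181/2 - 1*110)/(40 + 110))/(((-37209 - 14900)/(-20223 - 5657))) = ((-181/2 - 110)/150)/((-52109/(-25880))) = ((1/150)*(-401/2))/((-52109*(-1/25880))) = -401/(300*52109/25880) = -401/300*25880/52109 = -518894/781635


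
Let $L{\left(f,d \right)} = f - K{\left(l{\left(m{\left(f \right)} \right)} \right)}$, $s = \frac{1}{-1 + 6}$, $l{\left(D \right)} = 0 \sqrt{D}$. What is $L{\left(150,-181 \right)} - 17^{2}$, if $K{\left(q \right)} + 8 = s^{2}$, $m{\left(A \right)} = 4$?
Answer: $- \frac{3276}{25} \approx -131.04$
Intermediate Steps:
$l{\left(D \right)} = 0$
$s = \frac{1}{5} \approx 0.2$
$K{\left(q \right)} = - \frac{199}{25}$ ($K{\left(q \right)} = -8 + \left(\frac{1}{5}\right)^{2} = -8 + \frac{1}{25} = - \frac{199}{25}$)
$L{\left(f,d \right)} = \frac{199}{25} + f$ ($L{\left(f,d \right)} = f - - \frac{199}{25} = f + \frac{199}{25} = \frac{199}{25} + f$)
$L{\left(150,-181 \right)} - 17^{2} = \left(\frac{199}{25} + 150\right) - 17^{2} = \frac{3949}{25} - 289 = - \frac{3276}{25}$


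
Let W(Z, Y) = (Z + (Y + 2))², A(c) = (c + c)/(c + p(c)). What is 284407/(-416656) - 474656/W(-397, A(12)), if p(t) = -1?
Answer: -29240135468343/7779401258896 ≈ -3.7587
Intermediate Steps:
A(c) = 2*c/(-1 + c) (A(c) = (c + c)/(c - 1) = (2*c)/(-1 + c) = 2*c/(-1 + c))
W(Z, Y) = (2 + Y + Z)² (W(Z, Y) = (Z + (2 + Y))² = (2 + Y + Z)²)
284407/(-416656) - 474656/W(-397, A(12)) = 284407/(-416656) - 474656/(2 + 2*12/(-1 + 12) - 397)² = 284407*(-1/416656) - 474656/(2 + 2*12/11 - 397)² = -284407/416656 - 474656/(2 + 2*12*(1/11) - 397)² = -284407/416656 - 474656/(2 + 24/11 - 397)² = -284407/416656 - 474656/((-4321/11)²) = -284407/416656 - 474656/18671041/121 = -284407/416656 - 474656*121/18671041 = -284407/416656 - 57433376/18671041 = -29240135468343/7779401258896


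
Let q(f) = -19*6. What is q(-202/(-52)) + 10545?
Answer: 10431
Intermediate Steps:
q(f) = -114
q(-202/(-52)) + 10545 = -114 + 10545 = 10431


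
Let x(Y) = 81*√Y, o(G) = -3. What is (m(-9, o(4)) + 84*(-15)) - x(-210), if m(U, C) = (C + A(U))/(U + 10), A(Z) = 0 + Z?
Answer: -1272 - 81*I*√210 ≈ -1272.0 - 1173.8*I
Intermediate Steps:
A(Z) = Z
m(U, C) = (C + U)/(10 + U) (m(U, C) = (C + U)/(U + 10) = (C + U)/(10 + U))
(m(-9, o(4)) + 84*(-15)) - x(-210) = ((-3 - 9)/(10 - 9) + 84*(-15)) - 81*√(-210) = (-12/1 - 1260) - 81*I*√210 = (1*(-12) - 1260) - 81*I*√210 = (-12 - 1260) - 81*I*√210 = -1272 - 81*I*√210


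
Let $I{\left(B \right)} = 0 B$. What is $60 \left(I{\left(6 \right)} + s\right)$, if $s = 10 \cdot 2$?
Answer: $1200$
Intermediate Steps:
$s = 20$
$I{\left(B \right)} = 0$
$60 \left(I{\left(6 \right)} + s\right) = 60 \left(0 + 20\right) = 60 \cdot 20 = 1200$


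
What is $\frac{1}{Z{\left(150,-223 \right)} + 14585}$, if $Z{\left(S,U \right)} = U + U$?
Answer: $\frac{1}{14139} \approx 7.0726 \cdot 10^{-5}$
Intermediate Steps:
$Z{\left(S,U \right)} = 2 U$
$\frac{1}{Z{\left(150,-223 \right)} + 14585} = \frac{1}{2 \left(-223\right) + 14585} = \frac{1}{-446 + 14585} = \frac{1}{14139}$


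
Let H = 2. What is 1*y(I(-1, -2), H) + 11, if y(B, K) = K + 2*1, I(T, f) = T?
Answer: 15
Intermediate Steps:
y(B, K) = 2 + K (y(B, K) = K + 2 = 2 + K)
1*y(I(-1, -2), H) + 11 = 1*(2 + 2) + 11 = 1*4 + 11 = 4 + 11 = 15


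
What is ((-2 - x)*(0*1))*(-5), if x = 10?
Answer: 0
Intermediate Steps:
((-2 - x)*(0*1))*(-5) = ((-2 - 1*10)*(0*1))*(-5) = ((-2 - 10)*0)*(-5) = -12*0*(-5) = 0*(-5) = 0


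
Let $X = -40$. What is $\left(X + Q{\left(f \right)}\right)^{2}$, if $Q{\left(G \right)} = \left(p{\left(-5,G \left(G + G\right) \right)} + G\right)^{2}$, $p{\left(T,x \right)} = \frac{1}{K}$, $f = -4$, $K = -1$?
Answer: $225$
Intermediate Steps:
$p{\left(T,x \right)} = -1$ ($p{\left(T,x \right)} = \frac{1}{-1} = -1$)
$Q{\left(G \right)} = \left(-1 + G\right)^{2}$
$\left(X + Q{\left(f \right)}\right)^{2} = \left(-40 + \left(-1 - 4\right)^{2}\right)^{2} = \left(-40 + \left(-5\right)^{2}\right)^{2} = \left(-40 + 25\right)^{2} = \left(-15\right)^{2} = 225$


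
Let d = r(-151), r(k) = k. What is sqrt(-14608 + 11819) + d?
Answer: -151 + I*sqrt(2789) ≈ -151.0 + 52.811*I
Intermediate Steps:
d = -151
sqrt(-14608 + 11819) + d = sqrt(-14608 + 11819) - 151 = sqrt(-2789) - 151 = I*sqrt(2789) - 151 = -151 + I*sqrt(2789)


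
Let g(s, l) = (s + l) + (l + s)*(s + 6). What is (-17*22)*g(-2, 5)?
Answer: -5610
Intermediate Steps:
g(s, l) = l + s + (6 + s)*(l + s) (g(s, l) = (l + s) + (l + s)*(6 + s) = (l + s) + (6 + s)*(l + s) = l + s + (6 + s)*(l + s))
(-17*22)*g(-2, 5) = (-17*22)*((-2)² + 7*5 + 7*(-2) + 5*(-2)) = -374*(4 + 35 - 14 - 10) = -374*15 = -5610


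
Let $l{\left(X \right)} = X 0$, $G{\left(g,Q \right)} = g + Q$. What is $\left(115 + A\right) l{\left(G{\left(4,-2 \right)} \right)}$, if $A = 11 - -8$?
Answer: $0$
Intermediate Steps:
$A = 19$ ($A = 11 + 8 = 19$)
$G{\left(g,Q \right)} = Q + g$
$l{\left(X \right)} = 0$
$\left(115 + A\right) l{\left(G{\left(4,-2 \right)} \right)} = \left(115 + 19\right) 0 = 134 \cdot 0 = 0$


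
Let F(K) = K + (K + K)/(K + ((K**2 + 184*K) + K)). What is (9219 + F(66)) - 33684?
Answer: -3074273/126 ≈ -24399.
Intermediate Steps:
F(K) = K + 2*K/(K**2 + 186*K) (F(K) = K + (2*K)/(K + (K**2 + 185*K)) = K + (2*K)/(K**2 + 186*K) = K + 2*K/(K**2 + 186*K))
(9219 + F(66)) - 33684 = (9219 + (2 + 66**2 + 186*66)/(186 + 66)) - 33684 = (9219 + (2 + 4356 + 12276)/252) - 33684 = (9219 + (1/252)*16634) - 33684 = (9219 + 8317/126) - 33684 = 1169911/126 - 33684 = -3074273/126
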